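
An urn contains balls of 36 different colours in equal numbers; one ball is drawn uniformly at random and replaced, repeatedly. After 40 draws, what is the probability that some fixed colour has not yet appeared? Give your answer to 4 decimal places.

0.3241

On each draw the fixed colour fails to appear with probability 35/36.
P(still missing after 40) = (35/36)^40 = 0.32406.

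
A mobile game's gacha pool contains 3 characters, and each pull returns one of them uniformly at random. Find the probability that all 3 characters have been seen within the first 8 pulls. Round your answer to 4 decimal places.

By inclusion–exclusion over which characters are missing,
P(all seen) = Σ_{j=0}^{3} (-1)^j C(3,j)((3-j)/3)^8
= 1.00000 - 0.11706 + 0.00046 - 0.00000
= 0.88340.

0.8834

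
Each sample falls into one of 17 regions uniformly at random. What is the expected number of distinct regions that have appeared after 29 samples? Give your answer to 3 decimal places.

For each region, P(seen in 29 samples) = 1 - (16/17)^29 = 0.8276.
By linearity of expectation, E[distinct seen] = 17·(1 - (16/17)^29) = 14.0697.

14.070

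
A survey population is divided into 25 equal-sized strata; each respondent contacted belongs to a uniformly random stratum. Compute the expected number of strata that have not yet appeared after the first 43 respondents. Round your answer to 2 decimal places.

For each stratum, P(unseen after 43) = (24/25)^43 = 0.173.
By linearity of expectation, E[unseen] = 25·(24/25)^43 = 4.321.

4.32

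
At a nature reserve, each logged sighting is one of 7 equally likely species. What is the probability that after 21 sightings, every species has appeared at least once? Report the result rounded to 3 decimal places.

Let A_i be the event that species i is missing after 21 sightings. By inclusion–exclusion on the A_i,
P(all seen) = Σ_{j=0}^{7} (-1)^j C(7,j)((7-j)/7)^21
= 1.0000 - 0.2749 + 0.0179 - 0.0003 + 0.0000 - 0.0000 + 0.0000 - 0.0000
= 0.7427.

0.743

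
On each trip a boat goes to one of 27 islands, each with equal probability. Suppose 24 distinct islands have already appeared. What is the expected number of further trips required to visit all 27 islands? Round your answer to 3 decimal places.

From k distinct to k+1 distinct takes on average 27/(27-k) trips.
Sum over k = 24,...,26: E = 27/3 + 27/2 + 27/1 = 49.5000.

49.500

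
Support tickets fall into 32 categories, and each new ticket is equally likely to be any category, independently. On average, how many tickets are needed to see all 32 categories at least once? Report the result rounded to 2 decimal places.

Split into phases: going from k distinct to k+1 distinct takes on average 32/(32-k) tickets.
E[T] = 32/32 + 32/31 + 32/30 + ... + 32/2 + 32/1 = 32·H_{32}.
H_{32} = 4.058, so E[T] = 129.872.

129.87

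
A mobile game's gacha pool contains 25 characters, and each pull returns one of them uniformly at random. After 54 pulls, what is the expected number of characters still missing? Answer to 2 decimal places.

For each character, P(unseen after 54) = (24/25)^54 = 0.110.
By linearity of expectation, E[unseen] = 25·(24/25)^54 = 2.758.

2.76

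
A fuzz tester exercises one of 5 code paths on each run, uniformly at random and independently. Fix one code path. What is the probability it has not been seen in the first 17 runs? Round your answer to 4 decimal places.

On each run the fixed code path fails to appear with probability 4/5.
P(still missing after 17) = (4/5)^17 = 0.02252.

0.0225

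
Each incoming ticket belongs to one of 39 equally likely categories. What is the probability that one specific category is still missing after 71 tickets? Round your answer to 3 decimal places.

0.158

On each ticket the fixed category fails to appear with probability 38/39.
P(still missing after 71) = (38/39)^71 = 0.1581.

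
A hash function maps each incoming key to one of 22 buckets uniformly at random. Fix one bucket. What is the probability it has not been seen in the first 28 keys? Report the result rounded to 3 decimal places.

0.272

On each key the fixed bucket fails to appear with probability 21/22.
P(still missing after 28) = (21/22)^28 = 0.2718.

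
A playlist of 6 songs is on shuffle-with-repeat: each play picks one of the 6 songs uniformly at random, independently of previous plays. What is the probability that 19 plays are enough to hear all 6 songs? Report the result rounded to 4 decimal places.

0.8189

By inclusion–exclusion over which songs are missing,
P(all seen) = Σ_{j=0}^{6} (-1)^j C(6,j)((6-j)/6)^19
= 1.00000 - 0.18781 + 0.00677 - 0.00004 + 0.00000 - 0.00000 + 0.00000
= 0.81892.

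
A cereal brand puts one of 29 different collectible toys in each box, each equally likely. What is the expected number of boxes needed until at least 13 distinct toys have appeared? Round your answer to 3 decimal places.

Going from k to k+1 distinct takes a geometric number of boxes with mean 29/(29-k).
Sum over k = 0,...,12: E = 29/29 + 29/28 + 29/27 + ... + 29/18 + 29/17 = 16.8468.

16.847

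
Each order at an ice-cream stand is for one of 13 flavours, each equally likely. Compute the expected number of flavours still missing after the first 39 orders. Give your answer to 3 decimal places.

For each flavour, P(unseen after 39) = (12/13)^39 = 0.0441.
By linearity of expectation, E[unseen] = 13·(12/13)^39 = 0.5731.

0.573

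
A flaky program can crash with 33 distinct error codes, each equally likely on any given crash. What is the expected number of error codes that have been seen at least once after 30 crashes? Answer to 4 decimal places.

For each error code, P(seen in 30 crashes) = 1 - (32/33)^30 = 0.60273.
By linearity of expectation, E[distinct seen] = 33·(1 - (32/33)^30) = 19.89023.

19.8902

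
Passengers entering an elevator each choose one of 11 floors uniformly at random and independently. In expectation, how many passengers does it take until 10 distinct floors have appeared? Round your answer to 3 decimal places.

22.219

With k distinct floors already seen, the next new one arrives after an expected 11/(11-k) passengers.
Sum over k = 0,...,9: E = 11/11 + 11/10 + 11/9 + ... + 11/3 + 11/2 = 22.2187.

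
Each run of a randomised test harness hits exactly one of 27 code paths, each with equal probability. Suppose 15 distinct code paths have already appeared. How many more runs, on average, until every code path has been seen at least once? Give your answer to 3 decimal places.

The wait to go from k to k+1 distinct code paths is geometric with mean 27/(27-k).
Sum over k = 15,...,26: E = 27/12 + 27/11 + 27/10 + ... + 27/2 + 27/1 = 83.7867.

83.787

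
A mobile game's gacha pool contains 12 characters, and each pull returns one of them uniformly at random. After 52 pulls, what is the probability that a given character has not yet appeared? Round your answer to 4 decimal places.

On each pull the fixed character fails to appear with probability 11/12.
P(still missing after 52) = (11/12)^52 = 0.01084.

0.0108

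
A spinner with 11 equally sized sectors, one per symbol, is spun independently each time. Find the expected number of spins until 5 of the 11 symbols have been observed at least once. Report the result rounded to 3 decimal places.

6.269

Going from k to k+1 distinct takes a geometric number of spins with mean 11/(11-k).
Sum over k = 0,...,4: E = 11/11 + 11/10 + 11/9 + 11/8 + 11/7 = 6.2687.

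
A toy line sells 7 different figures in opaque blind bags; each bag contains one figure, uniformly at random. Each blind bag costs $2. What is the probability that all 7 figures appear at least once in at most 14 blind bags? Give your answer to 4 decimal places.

0.3666

Let A_i be the event that figure i is missing after 14 blind bags. By inclusion–exclusion on the A_i,
P(all seen) = Σ_{j=0}^{7} (-1)^j C(7,j)((7-j)/7)^14
= 1.00000 - 0.80880 + 0.18898 - 0.01385 + 0.00025 - 0.00000 + 0.00000 - 0.00000
= 0.36657.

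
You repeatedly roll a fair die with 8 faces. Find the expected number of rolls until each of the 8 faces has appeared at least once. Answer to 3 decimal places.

21.743

The wait to go from k to k+1 distinct faces is geometric with mean 8/(8-k).
E[T] = 8/8 + 8/7 + 8/6 + ... + 8/2 + 8/1 = 8·H_{8}.
H_{8} = 2.7179, so E[T] = 21.7429.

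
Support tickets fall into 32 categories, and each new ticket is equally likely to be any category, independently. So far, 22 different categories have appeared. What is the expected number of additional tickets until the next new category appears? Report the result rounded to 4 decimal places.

Each ticket yields a new category with probability (32-22)/32 = 10/32, so the wait is geometric with mean 32/10.
E = 32/10 = 3.20000.

3.2000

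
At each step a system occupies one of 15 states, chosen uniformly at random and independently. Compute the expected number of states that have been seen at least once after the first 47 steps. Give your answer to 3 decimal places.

14.414

For each state, P(seen in 47 steps) = 1 - (14/15)^47 = 0.9609.
By linearity of expectation, E[distinct seen] = 15·(1 - (14/15)^47) = 14.4141.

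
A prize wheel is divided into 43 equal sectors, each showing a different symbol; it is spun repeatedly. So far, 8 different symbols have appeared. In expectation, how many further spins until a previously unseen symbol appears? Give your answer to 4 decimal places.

The number of spins until the next new symbol is geometric with success probability 35/43, so its mean is 43/35.
E = 43/35 = 1.22857.

1.2286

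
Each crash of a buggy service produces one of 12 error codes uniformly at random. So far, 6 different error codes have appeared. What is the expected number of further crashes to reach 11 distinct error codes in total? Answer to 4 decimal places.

17.4000

The wait to go from k to k+1 distinct error codes is geometric with mean 12/(12-k).
Sum over k = 6,...,10: E = 12/6 + 12/5 + 12/4 + 12/3 + 12/2 = 17.40000.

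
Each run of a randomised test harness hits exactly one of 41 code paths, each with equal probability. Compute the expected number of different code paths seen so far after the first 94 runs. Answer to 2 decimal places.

36.98

For each code path, P(seen in 94 runs) = 1 - (40/41)^94 = 0.902.
By linearity of expectation, E[distinct seen] = 41·(1 - (40/41)^94) = 36.975.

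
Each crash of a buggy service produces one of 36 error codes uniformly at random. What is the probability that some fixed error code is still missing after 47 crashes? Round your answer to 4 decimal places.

Each crash misses the fixed error code with probability (36-1)/36 = 35/36, independently.
P(still missing after 47) = (35/36)^47 = 0.26606.

0.2661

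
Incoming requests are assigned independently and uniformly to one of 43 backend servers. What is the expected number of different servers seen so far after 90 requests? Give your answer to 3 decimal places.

37.827

For each server, P(seen in 90 requests) = 1 - (42/43)^90 = 0.8797.
By linearity of expectation, E[distinct seen] = 43·(1 - (42/43)^90) = 37.8270.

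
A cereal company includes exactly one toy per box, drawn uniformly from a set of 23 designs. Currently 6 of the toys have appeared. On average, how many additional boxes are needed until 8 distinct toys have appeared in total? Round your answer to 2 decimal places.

2.79

With k distinct toys already seen, the next new one takes an expected 23/(23-k) boxes.
Sum over k = 6,...,7: E = 23/17 + 23/16 = 2.790.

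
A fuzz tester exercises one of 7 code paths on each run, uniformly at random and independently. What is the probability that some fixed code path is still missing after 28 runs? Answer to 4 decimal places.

0.0134

Each run misses the fixed code path with probability (7-1)/7 = 6/7, independently.
P(still missing after 28) = (6/7)^28 = 0.01335.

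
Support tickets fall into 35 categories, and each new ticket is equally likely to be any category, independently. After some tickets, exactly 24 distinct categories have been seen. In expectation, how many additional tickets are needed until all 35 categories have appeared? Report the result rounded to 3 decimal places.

105.696

The wait to go from k to k+1 distinct categories is geometric with mean 35/(35-k).
Sum over k = 24,...,34: E = 35/11 + 35/10 + 35/9 + ... + 35/2 + 35/1 = 105.6957.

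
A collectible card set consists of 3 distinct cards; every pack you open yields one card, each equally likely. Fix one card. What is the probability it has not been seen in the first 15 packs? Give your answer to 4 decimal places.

0.0023

Each pack misses the fixed card with probability (3-1)/3 = 2/3, independently.
P(still missing after 15) = (2/3)^15 = 0.00228.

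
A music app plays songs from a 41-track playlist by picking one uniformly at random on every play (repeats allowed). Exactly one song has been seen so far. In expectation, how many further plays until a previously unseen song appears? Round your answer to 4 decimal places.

Each play yields a new song with probability (41-1)/41 = 40/41, so the wait is geometric with mean 41/40.
E = 41/40 = 1.02500.

1.0250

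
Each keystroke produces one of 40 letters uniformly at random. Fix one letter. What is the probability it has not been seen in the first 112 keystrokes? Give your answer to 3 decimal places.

On each keystroke the fixed letter fails to appear with probability 39/40.
P(still missing after 112) = (39/40)^112 = 0.0587.

0.059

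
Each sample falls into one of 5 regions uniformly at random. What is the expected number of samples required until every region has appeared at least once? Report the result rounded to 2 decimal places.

11.42

The wait to go from k to k+1 distinct regions is geometric with mean 5/(5-k).
E[T] = 5/5 + 5/4 + 5/3 + 5/2 + 5/1 = 5·H_{5}.
H_{5} = 2.283, so E[T] = 11.417.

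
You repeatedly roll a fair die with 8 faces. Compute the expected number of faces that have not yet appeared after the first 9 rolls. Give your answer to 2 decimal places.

2.41

For each face, P(unseen after 9) = (7/8)^9 = 0.301.
By linearity of expectation, E[unseen] = 8·(7/8)^9 = 2.405.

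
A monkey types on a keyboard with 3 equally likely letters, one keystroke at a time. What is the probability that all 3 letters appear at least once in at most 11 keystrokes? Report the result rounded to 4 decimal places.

By inclusion–exclusion over which letters are missing,
P(all seen) = Σ_{j=0}^{3} (-1)^j C(3,j)((3-j)/3)^11
= 1.00000 - 0.03468 + 0.00002 - 0.00000
= 0.96533.

0.9653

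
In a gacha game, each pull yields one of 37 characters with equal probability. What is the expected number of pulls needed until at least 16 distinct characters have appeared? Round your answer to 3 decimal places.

With k distinct characters already seen, the next new one arrives after an expected 37/(37-k) pulls.
Sum over k = 0,...,15: E = 37/37 + 37/36 + 37/35 + ... + 37/23 + 37/22 = 20.5804.

20.580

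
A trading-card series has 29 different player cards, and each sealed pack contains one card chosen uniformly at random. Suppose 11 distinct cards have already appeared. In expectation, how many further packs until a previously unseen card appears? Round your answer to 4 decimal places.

1.6111

The number of packs until the next new card is geometric with success probability 18/29, so its mean is 29/18.
E = 29/18 = 1.61111.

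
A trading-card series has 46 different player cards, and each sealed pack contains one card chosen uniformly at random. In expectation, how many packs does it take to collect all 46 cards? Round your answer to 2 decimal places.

Split into phases: going from k distinct to k+1 distinct takes on average 46/(46-k) packs.
E[T] = 46/46 + 46/45 + 46/44 + ... + 46/2 + 46/1 = 46·H_{46}.
H_{46} = 4.417, so E[T] = 203.168.

203.17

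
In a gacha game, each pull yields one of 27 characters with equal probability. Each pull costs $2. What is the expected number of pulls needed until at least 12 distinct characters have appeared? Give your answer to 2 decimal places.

15.48

Going from k to k+1 distinct takes a geometric number of pulls with mean 27/(27-k).
Sum over k = 0,...,11: E = 27/27 + 27/26 + 27/25 + ... + 27/17 + 27/16 = 15.477.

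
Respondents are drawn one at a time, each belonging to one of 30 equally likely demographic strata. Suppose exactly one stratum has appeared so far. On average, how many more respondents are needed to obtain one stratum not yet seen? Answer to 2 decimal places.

1.03

Each respondent yields a new stratum with probability (30-1)/30 = 29/30, so the wait is geometric with mean 30/29.
E = 30/29 = 1.034.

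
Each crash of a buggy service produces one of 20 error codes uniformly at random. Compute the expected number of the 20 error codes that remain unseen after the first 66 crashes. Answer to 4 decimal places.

For each error code, P(unseen after 66) = (19/20)^66 = 0.03387.
By linearity of expectation, E[unseen] = 20·(19/20)^66 = 0.67731.

0.6773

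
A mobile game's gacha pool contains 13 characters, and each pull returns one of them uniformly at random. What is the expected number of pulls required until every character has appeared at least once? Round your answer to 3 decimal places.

The wait to go from k to k+1 distinct characters is geometric with mean 13/(13-k).
E[T] = 13/13 + 13/12 + 13/11 + ... + 13/2 + 13/1 = 13·H_{13}.
H_{13} = 3.1801, so E[T] = 41.3417.

41.342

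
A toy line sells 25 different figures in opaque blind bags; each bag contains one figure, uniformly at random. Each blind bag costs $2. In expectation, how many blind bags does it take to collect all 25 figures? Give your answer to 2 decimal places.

95.40

After k distinct figures have appeared, the next blind bag gives a new one with probability (25-k)/25, so the expected wait for the (k+1)-th is 25/(25-k).
E[T] = 25/25 + 25/24 + 25/23 + ... + 25/2 + 25/1 = 25·H_{25}.
H_{25} = 3.816, so E[T] = 95.399.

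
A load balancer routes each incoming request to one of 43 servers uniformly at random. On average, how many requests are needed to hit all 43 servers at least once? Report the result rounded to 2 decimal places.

187.05

Split into phases: going from k distinct to k+1 distinct takes on average 43/(43-k) requests.
E[T] = 43/43 + 43/42 + 43/41 + ... + 43/2 + 43/1 = 43·H_{43}.
H_{43} = 4.350, so E[T] = 187.050.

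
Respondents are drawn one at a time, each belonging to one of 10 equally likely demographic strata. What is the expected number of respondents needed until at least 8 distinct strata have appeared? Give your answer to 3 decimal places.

14.290

Going from k to k+1 distinct takes a geometric number of respondents with mean 10/(10-k).
Sum over k = 0,...,7: E = 10/10 + 10/9 + 10/8 + ... + 10/4 + 10/3 = 14.2897.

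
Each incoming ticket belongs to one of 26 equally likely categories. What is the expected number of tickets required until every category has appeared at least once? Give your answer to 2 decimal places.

Split into phases: going from k distinct to k+1 distinct takes on average 26/(26-k) tickets.
E[T] = 26/26 + 26/25 + 26/24 + ... + 26/2 + 26/1 = 26·H_{26}.
H_{26} = 3.854, so E[T] = 100.215.

100.21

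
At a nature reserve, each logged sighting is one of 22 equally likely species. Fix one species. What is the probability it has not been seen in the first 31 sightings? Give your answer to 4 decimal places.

0.2364

Each sighting misses the fixed species with probability (22-1)/22 = 21/22, independently.
P(still missing after 31) = (21/22)^31 = 0.23643.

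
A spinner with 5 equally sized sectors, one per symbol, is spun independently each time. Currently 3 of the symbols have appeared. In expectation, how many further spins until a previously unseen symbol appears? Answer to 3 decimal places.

Each spin yields a new symbol with probability (5-3)/5 = 2/5, so the wait is geometric with mean 5/2.
E = 5/2 = 2.5000.

2.500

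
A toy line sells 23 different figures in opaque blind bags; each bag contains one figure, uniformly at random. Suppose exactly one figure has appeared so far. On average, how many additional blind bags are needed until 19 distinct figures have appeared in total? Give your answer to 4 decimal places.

36.9720

With k distinct figures already seen, the next new one takes an expected 23/(23-k) blind bags.
Sum over k = 1,...,18: E = 23/22 + 23/21 + 23/20 + ... + 23/6 + 23/5 = 36.97204.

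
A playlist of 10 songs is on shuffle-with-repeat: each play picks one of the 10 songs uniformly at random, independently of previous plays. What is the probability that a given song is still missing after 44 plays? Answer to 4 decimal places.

0.0097

On each play the fixed song fails to appear with probability 9/10.
P(still missing after 44) = (9/10)^44 = 0.00970.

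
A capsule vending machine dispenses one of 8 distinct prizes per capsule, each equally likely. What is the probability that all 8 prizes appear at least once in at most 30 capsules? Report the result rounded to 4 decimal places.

Let A_i be the event that prize i is missing after 30 capsules. By inclusion–exclusion on the A_i,
P(all seen) = Σ_{j=0}^{8} (-1)^j C(8,j)((8-j)/8)^30
= 1.00000 - 0.14566 + 0.00500 - 0.00004 + 0.00000 - 0.00000 + 0.00000 - 0.00000 + 0.00000
= 0.85930.

0.8593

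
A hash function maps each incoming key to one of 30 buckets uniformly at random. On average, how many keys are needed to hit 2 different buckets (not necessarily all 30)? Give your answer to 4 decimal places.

2.0345

Going from k to k+1 distinct takes a geometric number of keys with mean 30/(30-k).
Sum over k = 0,...,1: E = 30/30 + 30/29 = 2.03448.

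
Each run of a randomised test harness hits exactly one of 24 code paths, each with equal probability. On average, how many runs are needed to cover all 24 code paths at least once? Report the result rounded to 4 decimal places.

Split into phases: going from k distinct to k+1 distinct takes on average 24/(24-k) runs.
E[T] = 24/24 + 24/23 + 24/22 + ... + 24/2 + 24/1 = 24·H_{24}.
H_{24} = 3.77596, so E[T] = 90.62300.

90.6230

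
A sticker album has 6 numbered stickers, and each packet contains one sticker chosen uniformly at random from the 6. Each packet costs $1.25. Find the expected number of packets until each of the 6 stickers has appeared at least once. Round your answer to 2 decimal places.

Split into phases: going from k distinct to k+1 distinct takes on average 6/(6-k) packets.
E[T] = 6/6 + 6/5 + 6/4 + 6/3 + 6/2 + 6/1 = 6·H_{6}.
H_{6} = 2.450, so E[T] = 14.700.

14.70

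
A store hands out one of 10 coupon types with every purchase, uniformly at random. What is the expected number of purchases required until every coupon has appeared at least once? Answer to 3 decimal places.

The wait to go from k to k+1 distinct coupons is geometric with mean 10/(10-k).
E[T] = 10/10 + 10/9 + 10/8 + ... + 10/2 + 10/1 = 10·H_{10}.
H_{10} = 2.9290, so E[T] = 29.2897.

29.290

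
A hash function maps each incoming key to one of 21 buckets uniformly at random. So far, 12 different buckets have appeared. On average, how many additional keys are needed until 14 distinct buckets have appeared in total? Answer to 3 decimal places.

4.958

The wait to go from k to k+1 distinct buckets is geometric with mean 21/(21-k).
Sum over k = 12,...,13: E = 21/9 + 21/8 = 4.9583.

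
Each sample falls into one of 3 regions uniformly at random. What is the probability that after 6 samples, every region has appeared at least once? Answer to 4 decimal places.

By inclusion–exclusion over which regions are missing,
P(all seen) = Σ_{j=0}^{3} (-1)^j C(3,j)((3-j)/3)^6
= 1.00000 - 0.26337 + 0.00412 - 0.00000
= 0.74074.

0.7407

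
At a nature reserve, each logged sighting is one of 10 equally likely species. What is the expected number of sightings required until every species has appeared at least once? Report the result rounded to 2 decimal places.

29.29

After k distinct species have appeared, the next sighting gives a new one with probability (10-k)/10, so the expected wait for the (k+1)-th is 10/(10-k).
E[T] = 10/10 + 10/9 + 10/8 + ... + 10/2 + 10/1 = 10·H_{10}.
H_{10} = 2.929, so E[T] = 29.290.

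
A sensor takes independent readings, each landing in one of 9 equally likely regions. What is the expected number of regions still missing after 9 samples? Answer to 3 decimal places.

For each region, P(unseen after 9) = (8/9)^9 = 0.3464.
By linearity of expectation, E[unseen] = 9·(8/9)^9 = 3.1180.

3.118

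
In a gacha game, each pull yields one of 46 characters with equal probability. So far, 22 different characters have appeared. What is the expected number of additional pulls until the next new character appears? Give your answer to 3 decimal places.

1.917

Each pull yields a new character with probability (46-22)/46 = 24/46, so the wait is geometric with mean 46/24.
E = 46/24 = 1.9167.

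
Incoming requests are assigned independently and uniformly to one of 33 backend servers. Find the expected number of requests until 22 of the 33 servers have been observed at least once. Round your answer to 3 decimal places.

35.274

With k distinct servers already seen, the next new one arrives after an expected 33/(33-k) requests.
Sum over k = 0,...,21: E = 33/33 + 33/32 + 33/31 + ... + 33/13 + 33/12 = 35.2744.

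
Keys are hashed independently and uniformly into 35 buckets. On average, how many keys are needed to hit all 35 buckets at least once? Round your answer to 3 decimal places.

145.137

After k distinct buckets have appeared, the next key gives a new one with probability (35-k)/35, so the expected wait for the (k+1)-th is 35/(35-k).
E[T] = 35/35 + 35/34 + 35/33 + ... + 35/2 + 35/1 = 35·H_{35}.
H_{35} = 4.1468, so E[T] = 145.1373.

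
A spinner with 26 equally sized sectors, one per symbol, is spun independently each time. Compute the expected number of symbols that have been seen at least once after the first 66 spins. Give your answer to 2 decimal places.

24.05

For each symbol, P(seen in 66 spins) = 1 - (25/26)^66 = 0.925.
By linearity of expectation, E[distinct seen] = 26·(1 - (25/26)^66) = 24.047.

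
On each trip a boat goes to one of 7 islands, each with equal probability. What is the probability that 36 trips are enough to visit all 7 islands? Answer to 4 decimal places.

0.9729

By inclusion–exclusion over which islands are missing,
P(all seen) = Σ_{j=0}^{7} (-1)^j C(7,j)((7-j)/7)^36
= 1.00000 - 0.02723 + 0.00012 - 0.00000 + 0.00000 - 0.00000 + 0.00000 - 0.00000
= 0.97289.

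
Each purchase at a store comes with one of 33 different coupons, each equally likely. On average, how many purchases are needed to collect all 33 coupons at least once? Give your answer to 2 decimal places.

Split into phases: going from k distinct to k+1 distinct takes on average 33/(33-k) purchases.
E[T] = 33/33 + 33/32 + 33/31 + ... + 33/2 + 33/1 = 33·H_{33}.
H_{33} = 4.089, so E[T] = 134.930.

134.93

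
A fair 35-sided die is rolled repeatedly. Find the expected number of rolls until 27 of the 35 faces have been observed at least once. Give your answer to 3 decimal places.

50.012

With k distinct faces already seen, the next new one arrives after an expected 35/(35-k) rolls.
Sum over k = 0,...,26: E = 35/35 + 35/34 + 35/33 + ... + 35/10 + 35/9 = 50.0123.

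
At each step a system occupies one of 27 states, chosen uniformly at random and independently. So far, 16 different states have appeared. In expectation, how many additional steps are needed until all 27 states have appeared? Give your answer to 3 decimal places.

81.537

The wait to go from k to k+1 distinct states is geometric with mean 27/(27-k).
Sum over k = 16,...,26: E = 27/11 + 27/10 + 27/9 + ... + 27/2 + 27/1 = 81.5367.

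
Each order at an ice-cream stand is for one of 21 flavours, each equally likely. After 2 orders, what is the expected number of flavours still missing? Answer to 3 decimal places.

19.048

For each flavour, P(unseen after 2) = (20/21)^2 = 0.9070.
By linearity of expectation, E[unseen] = 21·(20/21)^2 = 19.0476.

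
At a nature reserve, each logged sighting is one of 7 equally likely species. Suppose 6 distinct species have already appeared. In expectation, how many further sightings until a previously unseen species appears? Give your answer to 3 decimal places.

The number of sightings until the next new species is geometric with success probability 1/7, so its mean is 7/1.
E = 7/1 = 7.0000.

7.000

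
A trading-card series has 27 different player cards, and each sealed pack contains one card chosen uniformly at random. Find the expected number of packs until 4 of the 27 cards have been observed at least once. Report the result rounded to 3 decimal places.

With k distinct cards already seen, the next new one arrives after an expected 27/(27-k) packs.
Sum over k = 0,...,3: E = 27/27 + 27/26 + 27/25 + 27/24 = 4.2435.

4.243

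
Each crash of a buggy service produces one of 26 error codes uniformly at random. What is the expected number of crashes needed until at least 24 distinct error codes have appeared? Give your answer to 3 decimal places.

With k distinct error codes already seen, the next new one arrives after an expected 26/(26-k) crashes.
Sum over k = 0,...,23: E = 26/26 + 26/25 + 26/24 + ... + 26/4 + 26/3 = 61.2149.

61.215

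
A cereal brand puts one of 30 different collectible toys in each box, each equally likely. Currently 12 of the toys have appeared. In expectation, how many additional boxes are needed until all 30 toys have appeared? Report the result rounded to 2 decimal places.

104.85

The wait to go from k to k+1 distinct toys is geometric with mean 30/(30-k).
Sum over k = 12,...,29: E = 30/18 + 30/17 + 30/16 + ... + 30/2 + 30/1 = 104.853.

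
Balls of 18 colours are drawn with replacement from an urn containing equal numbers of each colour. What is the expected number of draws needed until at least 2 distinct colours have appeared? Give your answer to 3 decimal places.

With k distinct colours already seen, the next new one arrives after an expected 18/(18-k) draws.
Sum over k = 0,...,1: E = 18/18 + 18/17 = 2.0588.

2.059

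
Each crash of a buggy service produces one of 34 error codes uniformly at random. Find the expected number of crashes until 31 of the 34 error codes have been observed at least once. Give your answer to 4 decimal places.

With k distinct error codes already seen, the next new one arrives after an expected 34/(34-k) crashes.
Sum over k = 0,...,30: E = 34/34 + 34/33 + 34/32 + ... + 34/5 + 34/4 = 77.68581.

77.6858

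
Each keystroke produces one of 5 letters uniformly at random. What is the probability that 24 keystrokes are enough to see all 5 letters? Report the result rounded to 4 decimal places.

Let A_i be the event that letter i is missing after 24 keystrokes. By inclusion–exclusion on the A_i,
P(all seen) = Σ_{j=0}^{5} (-1)^j C(5,j)((5-j)/5)^24
= 1.00000 - 0.02361 + 0.00005 - 0.00000 + 0.00000 - 0.00000
= 0.97644.

0.9764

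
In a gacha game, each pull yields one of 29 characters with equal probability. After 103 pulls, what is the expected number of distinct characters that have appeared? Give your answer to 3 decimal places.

28.219

For each character, P(seen in 103 pulls) = 1 - (28/29)^103 = 0.9731.
By linearity of expectation, E[distinct seen] = 29·(1 - (28/29)^103) = 28.2189.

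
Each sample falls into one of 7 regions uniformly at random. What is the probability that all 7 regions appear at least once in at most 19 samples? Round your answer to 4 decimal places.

By inclusion–exclusion over which regions are missing,
P(all seen) = Σ_{j=0}^{7} (-1)^j C(7,j)((7-j)/7)^19
= 1.00000 - 0.37420 + 0.03514 - 0.00084 + 0.00000 - 0.00000 + 0.00000 - 0.00000
= 0.66009.

0.6601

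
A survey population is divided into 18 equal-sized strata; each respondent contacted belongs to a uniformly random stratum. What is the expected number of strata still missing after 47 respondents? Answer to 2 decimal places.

1.23

For each stratum, P(unseen after 47) = (17/18)^47 = 0.068.
By linearity of expectation, E[unseen] = 18·(17/18)^47 = 1.226.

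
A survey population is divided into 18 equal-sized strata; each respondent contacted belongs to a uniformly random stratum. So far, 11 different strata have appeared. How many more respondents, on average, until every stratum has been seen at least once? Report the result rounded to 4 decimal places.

The wait to go from k to k+1 distinct strata is geometric with mean 18/(18-k).
Sum over k = 11,...,17: E = 18/7 + 18/6 + 18/5 + ... + 18/2 + 18/1 = 46.67143.

46.6714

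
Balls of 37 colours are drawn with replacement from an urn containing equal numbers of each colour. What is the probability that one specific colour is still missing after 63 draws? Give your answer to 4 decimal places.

On each draw the fixed colour fails to appear with probability 36/37.
P(still missing after 63) = (36/37)^63 = 0.17797.

0.1780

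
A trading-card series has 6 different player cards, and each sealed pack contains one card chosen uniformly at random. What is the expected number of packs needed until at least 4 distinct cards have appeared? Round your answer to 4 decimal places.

Going from k to k+1 distinct takes a geometric number of packs with mean 6/(6-k).
Sum over k = 0,...,3: E = 6/6 + 6/5 + 6/4 + 6/3 = 5.70000.

5.7000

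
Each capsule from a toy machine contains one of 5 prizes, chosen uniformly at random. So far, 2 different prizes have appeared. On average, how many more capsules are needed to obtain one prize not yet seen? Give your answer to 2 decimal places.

The number of capsules until the next new prize is geometric with success probability 3/5, so its mean is 5/3.
E = 5/3 = 1.667.

1.67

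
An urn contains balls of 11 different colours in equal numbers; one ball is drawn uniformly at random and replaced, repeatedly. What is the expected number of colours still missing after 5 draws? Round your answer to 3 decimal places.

6.830

For each colour, P(unseen after 5) = (10/11)^5 = 0.6209.
By linearity of expectation, E[unseen] = 11·(10/11)^5 = 6.8301.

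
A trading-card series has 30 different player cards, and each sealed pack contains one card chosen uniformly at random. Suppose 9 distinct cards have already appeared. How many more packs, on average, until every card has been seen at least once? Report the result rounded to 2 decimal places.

109.36

The wait to go from k to k+1 distinct cards is geometric with mean 30/(30-k).
Sum over k = 9,...,29: E = 30/21 + 30/20 + 30/19 + ... + 30/2 + 30/1 = 109.361.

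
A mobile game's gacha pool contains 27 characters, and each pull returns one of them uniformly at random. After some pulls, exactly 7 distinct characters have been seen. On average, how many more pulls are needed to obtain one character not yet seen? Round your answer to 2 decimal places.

Each pull yields a new character with probability (27-7)/27 = 20/27, so the wait is geometric with mean 27/20.
E = 27/20 = 1.350.

1.35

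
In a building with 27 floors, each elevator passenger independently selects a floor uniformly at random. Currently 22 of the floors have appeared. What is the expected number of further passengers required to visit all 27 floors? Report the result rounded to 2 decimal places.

61.65

From k distinct to k+1 distinct takes on average 27/(27-k) passengers.
Sum over k = 22,...,26: E = 27/5 + 27/4 + 27/3 + 27/2 + 27/1 = 61.650.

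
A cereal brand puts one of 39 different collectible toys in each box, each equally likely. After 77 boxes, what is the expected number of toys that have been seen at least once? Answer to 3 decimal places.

For each toy, P(seen in 77 boxes) = 1 - (38/39)^77 = 0.8647.
By linearity of expectation, E[distinct seen] = 39·(1 - (38/39)^77) = 33.7225.

33.723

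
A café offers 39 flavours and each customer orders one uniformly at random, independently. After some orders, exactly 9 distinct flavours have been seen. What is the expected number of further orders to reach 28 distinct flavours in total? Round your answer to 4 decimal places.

38.0293

With k distinct flavours already seen, the next new one takes an expected 39/(39-k) orders.
Sum over k = 9,...,27: E = 39/30 + 39/29 + 39/28 + ... + 39/13 + 39/12 = 38.02928.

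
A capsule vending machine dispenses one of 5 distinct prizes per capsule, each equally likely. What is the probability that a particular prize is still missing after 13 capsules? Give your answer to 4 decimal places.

0.0550

On each capsule the fixed prize fails to appear with probability 4/5.
P(still missing after 13) = (4/5)^13 = 0.05498.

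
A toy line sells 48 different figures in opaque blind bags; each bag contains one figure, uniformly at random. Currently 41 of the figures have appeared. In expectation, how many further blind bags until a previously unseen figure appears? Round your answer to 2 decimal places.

Each blind bag yields a new figure with probability (48-41)/48 = 7/48, so the wait is geometric with mean 48/7.
E = 48/7 = 6.857.

6.86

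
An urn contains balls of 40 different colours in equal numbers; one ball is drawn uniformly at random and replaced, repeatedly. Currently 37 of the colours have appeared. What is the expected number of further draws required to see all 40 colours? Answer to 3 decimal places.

73.333

From k distinct to k+1 distinct takes on average 40/(40-k) draws.
Sum over k = 37,...,39: E = 40/3 + 40/2 + 40/1 = 73.3333.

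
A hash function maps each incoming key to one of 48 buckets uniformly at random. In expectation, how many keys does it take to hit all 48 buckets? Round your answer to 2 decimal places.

After k distinct buckets have appeared, the next key gives a new one with probability (48-k)/48, so the expected wait for the (k+1)-th is 48/(48-k).
E[T] = 48/48 + 48/47 + 48/46 + ... + 48/2 + 48/1 = 48·H_{48}.
H_{48} = 4.459, so E[T] = 214.022.

214.02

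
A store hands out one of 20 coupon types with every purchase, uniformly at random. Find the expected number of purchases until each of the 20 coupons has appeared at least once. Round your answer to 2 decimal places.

Split into phases: going from k distinct to k+1 distinct takes on average 20/(20-k) purchases.
E[T] = 20/20 + 20/19 + 20/18 + ... + 20/2 + 20/1 = 20·H_{20}.
H_{20} = 3.598, so E[T] = 71.955.

71.95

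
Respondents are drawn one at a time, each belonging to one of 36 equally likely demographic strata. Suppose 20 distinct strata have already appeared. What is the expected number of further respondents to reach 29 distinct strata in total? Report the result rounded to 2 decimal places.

28.36

With k distinct strata already seen, the next new one takes an expected 36/(36-k) respondents.
Sum over k = 20,...,28: E = 36/16 + 36/15 + 36/14 + ... + 36/9 + 36/8 = 28.363.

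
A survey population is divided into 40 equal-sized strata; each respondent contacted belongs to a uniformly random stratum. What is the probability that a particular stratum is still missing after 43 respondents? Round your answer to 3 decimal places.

0.337

Each respondent misses the fixed stratum with probability (40-1)/40 = 39/40, independently.
P(still missing after 43) = (39/40)^43 = 0.3367.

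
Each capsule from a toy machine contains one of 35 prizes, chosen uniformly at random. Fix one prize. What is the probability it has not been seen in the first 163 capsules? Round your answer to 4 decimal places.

0.0089

Each capsule misses the fixed prize with probability (35-1)/35 = 34/35, independently.
P(still missing after 163) = (34/35)^163 = 0.00887.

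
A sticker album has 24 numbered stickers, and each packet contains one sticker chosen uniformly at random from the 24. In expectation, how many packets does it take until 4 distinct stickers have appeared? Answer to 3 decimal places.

With k distinct stickers already seen, the next new one arrives after an expected 24/(24-k) packets.
Sum over k = 0,...,3: E = 24/24 + 24/23 + 24/22 + 24/21 = 4.2772.

4.277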